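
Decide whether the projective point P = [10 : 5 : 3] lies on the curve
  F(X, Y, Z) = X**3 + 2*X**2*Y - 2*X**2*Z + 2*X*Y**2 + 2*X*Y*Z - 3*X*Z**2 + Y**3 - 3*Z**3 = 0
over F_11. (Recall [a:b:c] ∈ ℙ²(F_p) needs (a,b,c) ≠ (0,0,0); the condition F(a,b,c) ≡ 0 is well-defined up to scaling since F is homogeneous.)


F(10,5,3) ≡ 5 (mod 11); P is NOT on the curve.

Evaluate F(10, 5, 3) term-by-term (mod 11).
  X**3 ↦ 1·1000·1·1 = 1000
  2*X**2*Y ↦ 2·100·5·1 = 1000
  -2*X**2*Z ↦ -2·100·1·3 = -600
  2*X*Y**2 ↦ 2·10·25·1 = 500
  2*X*Y*Z ↦ 2·10·5·3 = 300
  -3*X*Z**2 ↦ -3·10·1·9 = -270
  Y**3 ↦ 1·1·125·1 = 125
  -3*Z**3 ↦ -3·1·1·27 = -81
Sum: F(10, 5, 3) = (1000) + (1000) + (-600) + (500) + (300) + (-270) + (125) + (-81) = 1974.
Reducing mod 11: 1974 ≡ 5 (mod 11).
Since F(a, b, c) ≡ 5 ≠ 0 (mod 11), P does NOT lie on the curve.


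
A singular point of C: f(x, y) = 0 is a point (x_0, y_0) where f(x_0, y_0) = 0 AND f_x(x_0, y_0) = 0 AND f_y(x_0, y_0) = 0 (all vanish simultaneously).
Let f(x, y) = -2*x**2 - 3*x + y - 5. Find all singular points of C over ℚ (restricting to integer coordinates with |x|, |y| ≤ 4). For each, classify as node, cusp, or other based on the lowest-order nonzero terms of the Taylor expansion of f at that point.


No singular points in the scanned grid; C is smooth there.

Compute partial derivatives:
  f_x = -4*x - 3.
  f_y = 1.
f_y = 1 is a nonzero constant, so f_y never vanishes: no point (x, y) can satisfy f = f_x = f_y = 0. In particular no (x, y) ∈ {−4, ..., 4}² is singular; the curve is smooth.


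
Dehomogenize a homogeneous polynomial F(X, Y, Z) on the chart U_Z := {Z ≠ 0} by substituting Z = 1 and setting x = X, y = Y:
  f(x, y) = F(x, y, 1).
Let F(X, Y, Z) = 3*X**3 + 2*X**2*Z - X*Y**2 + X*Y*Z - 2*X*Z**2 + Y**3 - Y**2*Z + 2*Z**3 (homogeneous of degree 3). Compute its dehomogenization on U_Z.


f(x, y) = 3*x**3 + 2*x**2 - x*y**2 + x*y - 2*x + y**3 - y**2 + 2

On U_Z we set Z = 1. Each monomial c·X^i·Y^j·Z^k in F becomes c·x^i·y^j·1^k = c·x^i·y^j.
Substituting Z = 1: F(X, Y, 1) = 3*x**3 + 2*x**2 - x*y**2 + x*y - 2*x + y**3 - y**2 + 2.
Note: deg(f) ≤ deg(F) = 3; strict inequality happens when F is divisible by Z (lost terms).


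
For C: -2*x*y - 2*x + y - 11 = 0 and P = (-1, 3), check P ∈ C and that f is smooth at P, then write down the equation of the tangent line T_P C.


Tangent line at P: -8*x + 3*y - 17 = 0.

Step 1: f(-1, 3) = 0, so P lies on C.
Step 2: partial derivatives
  f_x(x, y) = -2*y - 2, f_y(x, y) = 1 - 2*x.
  f_x(P) = -8, f_y(P) = 3 (gradient nonzero, so P is smooth).
Step 3: tangent line at P: -8·(x − -1) + 3·(y − 3) = 0.
Expanding: -8*x + 3*y - 17 = 0.


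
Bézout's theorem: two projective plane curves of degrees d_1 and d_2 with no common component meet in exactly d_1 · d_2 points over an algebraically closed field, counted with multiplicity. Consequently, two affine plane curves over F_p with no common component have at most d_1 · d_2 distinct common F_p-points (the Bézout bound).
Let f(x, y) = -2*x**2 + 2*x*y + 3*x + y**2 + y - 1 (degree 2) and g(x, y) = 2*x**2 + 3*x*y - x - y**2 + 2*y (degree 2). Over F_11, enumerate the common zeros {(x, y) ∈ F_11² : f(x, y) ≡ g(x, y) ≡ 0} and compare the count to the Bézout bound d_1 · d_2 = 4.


Common zeros: {(2, 4), (6, 0), (6, 9), (9, 4)}; count = 4; Bézout bound = 4.

deg(f) = 2, deg(g) = 2, so Bézout bound = 4.
Scan x ∈ F_11. For each x, list the y ∈ F_11 with f(x, y) ≡ 0 and those with g(x, y) ≡ 0 (mod 11); the common zeros in that column are the intersection.
  x = 0: f ≡ 0 at y ∈ {3, 7}; g ≡ 0 at y ∈ {0, 2}; common: ∅.
  x = 1: f ≡ 0 at y ∈ {0, 8}; g ≡ 0 at y ∈ ∅; common: ∅.
  x = 2: f ≡ 0 at y ∈ {2, 4}; g ≡ 0 at y ∈ {4}; common: {4}.
  x = 3: f ≡ 0 at y ∈ {7, 8}; g ≡ 0 at y ∈ {2, 9}; common: ∅.
  x = 4: f ≡ 0 at y ∈ {1}; g ≡ 0 at y ∈ {7}; common: ∅.
  x = 5: f ≡ 0 at y ∈ {5, 6}; g ≡ 0 at y ∈ ∅; common: ∅.
  x = 6: f ≡ 0 at y ∈ {0, 9}; g ≡ 0 at y ∈ {0, 9}; common: {0, 9}.
  x = 7: f ≡ 0 at y ∈ {2, 5}; g ≡ 0 at y ∈ ∅; common: ∅.
  x = 8: f ≡ 0 at y ∈ {6, 10}; g ≡ 0 at y ∈ {7, 8}; common: ∅.
  x = 9: f ≡ 0 at y ∈ {4, 10}; g ≡ 0 at y ∈ {3, 4}; common: {4}.
  x = 10: f ≡ 0 at y ∈ {3, 9}; g ≡ 0 at y ∈ ∅; common: ∅.
Collecting: common zeros = {(2, 4), (6, 0), (6, 9), (9, 4)}, so the count is 4.
Comparison with the Bézout bound: 4 ≤ 4 = deg(f)·deg(g), as expected for curves with no common component (the bound is attained).


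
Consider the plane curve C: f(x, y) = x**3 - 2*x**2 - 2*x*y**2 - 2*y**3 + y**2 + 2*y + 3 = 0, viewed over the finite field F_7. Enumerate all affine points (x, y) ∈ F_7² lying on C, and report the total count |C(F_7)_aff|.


Affine F_7-points: {(1, 2), (2, 1), (2, 2), (2, 6), (3, 1), (3, 6), (4, 0), (4, 1), (4, 6), (6, 0), (6, 2), (6, 3)}; count = 12.

For each of the 49 pairs (x, y) ∈ F_7², evaluate f(x, y) mod 7. Record the zeros.
  x = 0: [0↦3, 1↦4, 2↦2, 3↦6, 4↦4, 5↦5, 6↦4]  zeros at y ∈ ∅
  x = 1: [0↦2, 1↦1, 2↦0, 3↦1, 4↦6, 5↦3, 6↦1]  zeros at y ∈ {2}
  x = 2: [0↦3, 1↦0, 2↦0, 3↦5, 4↦3, 5↦3, 6↦0]  zeros at y ∈ {1, 2, 6}
  x = 3: [0↦5, 1↦0, 2↦1, 3↦3, 4↦1, 5↦4, 6↦0]  zeros at y ∈ {1, 6}
  x = 4: [0↦0, 1↦0, 2↦2, 3↦1, 4↦6, 5↦5, 6↦0]  zeros at y ∈ {0, 1, 6}
  x = 5: [0↦1, 1↦6, 2↦2, 3↦5, 4↦3, 5↦5, 6↦6]  zeros at y ∈ ∅
  x = 6: [0↦0, 1↦3, 2↦0, 3↦0, 4↦5, 5↦3, 6↦3]  zeros at y ∈ {0, 2, 3}
Collecting zeros: affine points = {(1, 2), (2, 1), (2, 2), (2, 6), (3, 1), (3, 6), (4, 0), (4, 1), (4, 6), (6, 0), (6, 2), (6, 3)}.
Total count |C(F_7)_aff| = 12.


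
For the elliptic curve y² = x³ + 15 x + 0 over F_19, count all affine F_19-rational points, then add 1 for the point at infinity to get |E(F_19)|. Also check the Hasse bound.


Affine points = {(0, 0), (1, 4), (1, 15), (2, 0), (7, 7), (7, 12), (8, 9), (8, 10), (9, 3), (9, 16), (13, 6), (13, 13), (14, 3), (14, 16), (15, 3), (15, 16), (16, 2), (16, 17), (17, 0)}; affine count = 19; |E(F_19)| = 20.

Discriminant check: Δ ∝ 4a³ + 27b² = 4·15³ + 27·0² = 4·3375 + 27·0 ≡ 10 (mod 19). Nonzero ⇒ E is nonsingular.
For each x ∈ F_19, compute rhs = x³ + 15·x + 0 mod 19, then count y ∈ F_19 with y² ≡ rhs.
  x = 0: rhs = 0, matching y values: 0 (1 points).
  x = 1: rhs = 16, matching y values: 4, 15 (2 points).
  x = 2: rhs = 0, matching y values: 0 (1 points).
  x = 3: rhs = 15, matching y values: none (0 points).
  x = 4: rhs = 10, matching y values: none (0 points).
  x = 5: rhs = 10, matching y values: none (0 points).
  x = 6: rhs = 2, matching y values: none (0 points).
  x = 7: rhs = 11, matching y values: 7, 12 (2 points).
  x = 8: rhs = 5, matching y values: 9, 10 (2 points).
  x = 9: rhs = 9, matching y values: 3, 16 (2 points).
  x = 10: rhs = 10, matching y values: none (0 points).
  x = 11: rhs = 14, matching y values: none (0 points).
  x = 12: rhs = 8, matching y values: none (0 points).
  x = 13: rhs = 17, matching y values: 6, 13 (2 points).
  x = 14: rhs = 9, matching y values: 3, 16 (2 points).
  x = 15: rhs = 9, matching y values: 3, 16 (2 points).
  x = 16: rhs = 4, matching y values: 2, 17 (2 points).
  x = 17: rhs = 0, matching y values: 0 (1 points).
  x = 18: rhs = 3, matching y values: none (0 points).
Total affine count: 19.
Full point count |E(F_19)| = 19 + 1 = 20.
Hasse bound: |20 − (19+1)| = |0| = 0 ≤ 2√19 ≈ 8.7178 ✓.


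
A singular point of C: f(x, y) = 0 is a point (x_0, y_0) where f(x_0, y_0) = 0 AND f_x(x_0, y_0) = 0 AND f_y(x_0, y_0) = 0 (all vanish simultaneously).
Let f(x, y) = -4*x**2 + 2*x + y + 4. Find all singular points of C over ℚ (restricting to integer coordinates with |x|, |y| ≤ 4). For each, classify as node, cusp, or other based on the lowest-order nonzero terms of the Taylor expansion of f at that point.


No singular points in the scanned grid; C is smooth there.

Compute partial derivatives:
  f_x = 2 - 8*x.
  f_y = 1.
f_y = 1 is a nonzero constant, so f_y never vanishes: no point (x, y) can satisfy f = f_x = f_y = 0. In particular no (x, y) ∈ {−4, ..., 4}² is singular; the curve is smooth.


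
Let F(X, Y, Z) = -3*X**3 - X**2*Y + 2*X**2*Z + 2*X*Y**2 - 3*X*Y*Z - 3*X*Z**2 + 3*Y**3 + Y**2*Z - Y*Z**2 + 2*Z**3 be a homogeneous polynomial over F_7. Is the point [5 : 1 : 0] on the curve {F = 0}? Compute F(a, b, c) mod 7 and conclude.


F(5,1,0) ≡ 5 (mod 7); P is NOT on the curve.

Evaluate F(5, 1, 0) term-by-term (mod 7).
  -3*X**3 ↦ -3·125·1·1 = -375
  -X**2*Y ↦ -1·25·1·1 = -25
  2*X**2*Z ↦ 2·25·1·0 = 0
  2*X*Y**2 ↦ 2·5·1·1 = 10
  -3*X*Y*Z ↦ -3·5·1·0 = 0
  -3*X*Z**2 ↦ -3·5·1·0 = 0
  3*Y**3 ↦ 3·1·1·1 = 3
  Y**2*Z ↦ 1·1·1·0 = 0
  -Y*Z**2 ↦ -1·1·1·0 = 0
  2*Z**3 ↦ 2·1·1·0 = 0
Sum: F(5, 1, 0) = (-375) + (-25) + (0) + (10) + (0) + (0) + (3) + (0) + (0) + (0) = -387.
Reducing mod 7: -387 ≡ 5 (mod 7).
Since F(a, b, c) ≡ 5 ≠ 0 (mod 7), P does NOT lie on the curve.


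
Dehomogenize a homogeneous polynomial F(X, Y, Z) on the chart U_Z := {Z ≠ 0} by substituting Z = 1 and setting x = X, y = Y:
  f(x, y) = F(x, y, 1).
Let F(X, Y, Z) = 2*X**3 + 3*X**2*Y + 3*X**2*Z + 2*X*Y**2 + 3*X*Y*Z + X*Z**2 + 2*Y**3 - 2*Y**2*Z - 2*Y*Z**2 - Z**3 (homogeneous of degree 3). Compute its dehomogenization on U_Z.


f(x, y) = 2*x**3 + 3*x**2*y + 3*x**2 + 2*x*y**2 + 3*x*y + x + 2*y**3 - 2*y**2 - 2*y - 1

On U_Z we set Z = 1. Each monomial c·X^i·Y^j·Z^k in F becomes c·x^i·y^j·1^k = c·x^i·y^j.
Substituting Z = 1: F(X, Y, 1) = 2*x**3 + 3*x**2*y + 3*x**2 + 2*x*y**2 + 3*x*y + x + 2*y**3 - 2*y**2 - 2*y - 1.
Note: deg(f) ≤ deg(F) = 3; strict inequality happens when F is divisible by Z (lost terms).


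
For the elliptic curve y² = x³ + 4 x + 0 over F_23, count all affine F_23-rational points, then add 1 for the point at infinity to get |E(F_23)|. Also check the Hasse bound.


Affine points = {(0, 0), (2, 4), (2, 19), (3, 4), (3, 19), (7, 7), (7, 16), (9, 11), (9, 12), (11, 8), (11, 15), (13, 8), (13, 15), (15, 10), (15, 13), (17, 6), (17, 17), (18, 4), (18, 19), (19, 9), (19, 14), (22, 8), (22, 15)}; affine count = 23; |E(F_23)| = 24.

Discriminant check: Δ ∝ 4a³ + 27b² = 4·4³ + 27·0² = 4·64 + 27·0 ≡ 3 (mod 23). Nonzero ⇒ E is nonsingular.
For each x ∈ F_23, compute rhs = x³ + 4·x + 0 mod 23, then count y ∈ F_23 with y² ≡ rhs.
  x = 0: rhs = 0, matching y values: 0 (1 points).
  x = 1: rhs = 5, matching y values: none (0 points).
  x = 2: rhs = 16, matching y values: 4, 19 (2 points).
  x = 3: rhs = 16, matching y values: 4, 19 (2 points).
  x = 4: rhs = 11, matching y values: none (0 points).
  x = 5: rhs = 7, matching y values: none (0 points).
  x = 6: rhs = 10, matching y values: none (0 points).
  x = 7: rhs = 3, matching y values: 7, 16 (2 points).
  x = 8: rhs = 15, matching y values: none (0 points).
  x = 9: rhs = 6, matching y values: 11, 12 (2 points).
  x = 10: rhs = 5, matching y values: none (0 points).
  x = 11: rhs = 18, matching y values: 8, 15 (2 points).
  x = 12: rhs = 5, matching y values: none (0 points).
  x = 13: rhs = 18, matching y values: 8, 15 (2 points).
  x = 14: rhs = 17, matching y values: none (0 points).
  x = 15: rhs = 8, matching y values: 10, 13 (2 points).
  x = 16: rhs = 20, matching y values: none (0 points).
  x = 17: rhs = 13, matching y values: 6, 17 (2 points).
  x = 18: rhs = 16, matching y values: 4, 19 (2 points).
  x = 19: rhs = 12, matching y values: 9, 14 (2 points).
  x = 20: rhs = 7, matching y values: none (0 points).
  x = 21: rhs = 7, matching y values: none (0 points).
  x = 22: rhs = 18, matching y values: 8, 15 (2 points).
Total affine count: 23.
Full point count |E(F_23)| = 23 + 1 = 24.
Hasse bound: |24 − (23+1)| = |0| = 0 ≤ 2√23 ≈ 9.5917 ✓.


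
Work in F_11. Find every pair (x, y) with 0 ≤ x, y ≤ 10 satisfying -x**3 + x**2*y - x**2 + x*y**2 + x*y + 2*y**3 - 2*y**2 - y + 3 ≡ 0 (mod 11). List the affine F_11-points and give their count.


Affine F_11-points: {(0, 5), (0, 8), (0, 10), (1, 5), (3, 0), (3, 5), (4, 0), (5, 9), (7, 9), (9, 10)}; count = 10.

For each of the 121 pairs (x, y) ∈ F_11², evaluate f(x, y) mod 11. Record the zeros.
  x = 0: [0↦3, 1↦2, 2↦9, 3↦3, 4↦7, 5↦0, 6↦5, 7↦1, 8↦0, 9↦3, 10↦0]  zeros at y ∈ {5, 8, 10}
  x = 1: [0↦1, 1↦3, 2↦4, 3↦5, 4↦7, 5↦0, 6↦7, 7↦7, 8↦1, 9↦1, 10↦8]  zeros at y ∈ {5}
  x = 2: [0↦2, 1↦9, 2↦6, 3↦5, 4↦7, 5↦2, 6↦2, 7↦8, 8↦10, 9↦9, 10↦6]  zeros at y ∈ ∅
  x = 3: [0↦0, 1↦3, 2↦9, 3↦8, 4↦1, 5↦0, 6↦6, 7↦9, 8↦10, 9↦10, 10↦10]  zeros at y ∈ {0, 5}
  x = 4: [0↦0, 1↦1, 2↦7, 3↦8, 4↦5, 5↦10, 6↦2, 7↦4, 8↦6, 9↦9, 10↦3]  zeros at y ∈ {0}
  x = 5: [0↦7, 1↦8, 2↦5, 3↦10, 4↦2, 5↦4, 6↦6, 7↦9, 8↦3, 9↦0, 10↦1]  zeros at y ∈ {9}
  x = 6: [0↦4, 1↦7, 2↦8, 3↦8, 4↦8, 5↦9, 6↦1, 7↦7, 8↦6, 9↦10, 10↦9]  zeros at y ∈ ∅
  x = 7: [0↦7, 1↦3, 2↦10, 3↦7, 4↦6, 5↦8, 6↦3, 7↦3, 8↦9, 9↦0, 10↦10]  zeros at y ∈ {9}
  x = 8: [0↦10, 1↦1, 2↦5, 3↦1, 4↦1, 5↦6, 6↦6, 7↦2, 8↦6, 9↦8, 10↦9]  zeros at y ∈ ∅
  x = 9: [0↦7, 1↦6, 2↦9, 3↦6, 4↦9, 5↦8, 6↦4, 7↦9, 8↦2, 9↦6, 10↦0]  zeros at y ∈ {10}
  x = 10: [0↦3, 1↦1, 2↦5, 3↦5, 4↦2, 5↦8, 6↦2, 7↦7, 8↦2, 9↦10, 10↦10]  zeros at y ∈ ∅
Collecting zeros: affine points = {(0, 5), (0, 8), (0, 10), (1, 5), (3, 0), (3, 5), (4, 0), (5, 9), (7, 9), (9, 10)}.
Total count |C(F_11)_aff| = 10.


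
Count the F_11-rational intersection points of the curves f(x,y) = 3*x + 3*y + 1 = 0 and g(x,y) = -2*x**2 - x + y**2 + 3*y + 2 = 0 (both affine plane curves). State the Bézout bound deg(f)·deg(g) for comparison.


Common zeros: ∅; count = 0; Bézout bound = 2.

deg(f) = 1, deg(g) = 2, so Bézout bound = 2.
Scan x ∈ F_11. For each x, list the y ∈ F_11 with f(x, y) ≡ 0 and those with g(x, y) ≡ 0 (mod 11); the common zeros in that column are the intersection.
  x = 0: f ≡ 0 at y ∈ {7}; g ≡ 0 at y ∈ {9, 10}; common: ∅.
  x = 1: f ≡ 0 at y ∈ {6}; g ≡ 0 at y ∈ ∅; common: ∅.
  x = 2: f ≡ 0 at y ∈ {5}; g ≡ 0 at y ∈ ∅; common: ∅.
  x = 3: f ≡ 0 at y ∈ {4}; g ≡ 0 at y ∈ ∅; common: ∅.
  x = 4: f ≡ 0 at y ∈ {3}; g ≡ 0 at y ∈ ∅; common: ∅.
  x = 5: f ≡ 0 at y ∈ {2}; g ≡ 0 at y ∈ {9, 10}; common: ∅.
  x = 6: f ≡ 0 at y ∈ {1}; g ≡ 0 at y ∈ {2, 6}; common: ∅.
  x = 7: f ≡ 0 at y ∈ {0}; g ≡ 0 at y ∈ {1, 7}; common: ∅.
  x = 8: f ≡ 0 at y ∈ {10}; g ≡ 0 at y ∈ ∅; common: ∅.
  x = 9: f ≡ 0 at y ∈ {9}; g ≡ 0 at y ∈ {1, 7}; common: ∅.
  x = 10: f ≡ 0 at y ∈ {8}; g ≡ 0 at y ∈ {2, 6}; common: ∅.
Collecting: common zeros = ∅, so the count is 0.
Comparison with the Bézout bound: 0 ≤ 2 = deg(f)·deg(g), as expected for curves with no common component (the affine F_11-count falls short of the bound because intersections may lie at infinity, over extension fields, or carry multiplicity).


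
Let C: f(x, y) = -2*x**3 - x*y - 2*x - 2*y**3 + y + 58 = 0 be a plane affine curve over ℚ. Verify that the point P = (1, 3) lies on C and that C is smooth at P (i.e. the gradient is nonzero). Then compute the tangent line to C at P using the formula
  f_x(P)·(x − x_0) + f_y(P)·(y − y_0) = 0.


Tangent line at P: -11*x - 54*y + 173 = 0.

Step 1: f(1, 3) = 0, so P lies on C.
Step 2: partial derivatives
  f_x(x, y) = -6*x**2 - y - 2, f_y(x, y) = -x - 6*y**2 + 1.
  f_x(P) = -11, f_y(P) = -54 (gradient nonzero, so P is smooth).
Step 3: tangent line at P: -11·(x − 1) + -54·(y − 3) = 0.
Expanding: -11*x - 54*y + 173 = 0.


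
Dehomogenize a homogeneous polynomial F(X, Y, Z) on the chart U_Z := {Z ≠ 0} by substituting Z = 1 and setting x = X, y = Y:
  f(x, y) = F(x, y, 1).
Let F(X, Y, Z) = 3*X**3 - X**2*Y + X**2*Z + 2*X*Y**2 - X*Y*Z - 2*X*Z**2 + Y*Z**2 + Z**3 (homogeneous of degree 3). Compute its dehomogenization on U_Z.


f(x, y) = 3*x**3 - x**2*y + x**2 + 2*x*y**2 - x*y - 2*x + y + 1

On U_Z we set Z = 1. Each monomial c·X^i·Y^j·Z^k in F becomes c·x^i·y^j·1^k = c·x^i·y^j.
Substituting Z = 1: F(X, Y, 1) = 3*x**3 - x**2*y + x**2 + 2*x*y**2 - x*y - 2*x + y + 1.
Note: deg(f) ≤ deg(F) = 3; strict inequality happens when F is divisible by Z (lost terms).


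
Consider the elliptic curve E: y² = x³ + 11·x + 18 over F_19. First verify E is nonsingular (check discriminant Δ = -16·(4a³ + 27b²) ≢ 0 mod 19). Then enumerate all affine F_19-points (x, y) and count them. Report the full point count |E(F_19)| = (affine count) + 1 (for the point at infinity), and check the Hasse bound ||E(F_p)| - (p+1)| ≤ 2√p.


Affine points = {(1, 7), (1, 12), (7, 1), (7, 18), (10, 8), (10, 11), (11, 8), (11, 11), (12, 4), (12, 15), (14, 3), (14, 16), (15, 9), (15, 10), (17, 8), (17, 11), (18, 5), (18, 14)}; affine count = 18; |E(F_19)| = 19.

Discriminant check: Δ ∝ 4a³ + 27b² = 4·11³ + 27·18² = 4·1331 + 27·324 ≡ 12 (mod 19). Nonzero ⇒ E is nonsingular.
For each x ∈ F_19, compute rhs = x³ + 11·x + 18 mod 19, then count y ∈ F_19 with y² ≡ rhs.
  x = 0: rhs = 18, matching y values: none (0 points).
  x = 1: rhs = 11, matching y values: 7, 12 (2 points).
  x = 2: rhs = 10, matching y values: none (0 points).
  x = 3: rhs = 2, matching y values: none (0 points).
  x = 4: rhs = 12, matching y values: none (0 points).
  x = 5: rhs = 8, matching y values: none (0 points).
  x = 6: rhs = 15, matching y values: none (0 points).
  x = 7: rhs = 1, matching y values: 1, 18 (2 points).
  x = 8: rhs = 10, matching y values: none (0 points).
  x = 9: rhs = 10, matching y values: none (0 points).
  x = 10: rhs = 7, matching y values: 8, 11 (2 points).
  x = 11: rhs = 7, matching y values: 8, 11 (2 points).
  x = 12: rhs = 16, matching y values: 4, 15 (2 points).
  x = 13: rhs = 2, matching y values: none (0 points).
  x = 14: rhs = 9, matching y values: 3, 16 (2 points).
  x = 15: rhs = 5, matching y values: 9, 10 (2 points).
  x = 16: rhs = 15, matching y values: none (0 points).
  x = 17: rhs = 7, matching y values: 8, 11 (2 points).
  x = 18: rhs = 6, matching y values: 5, 14 (2 points).
Total affine count: 18.
Full point count |E(F_19)| = 18 + 1 = 19.
Hasse bound: |19 − (19+1)| = |-1| = 1 ≤ 2√19 ≈ 8.7178 ✓.


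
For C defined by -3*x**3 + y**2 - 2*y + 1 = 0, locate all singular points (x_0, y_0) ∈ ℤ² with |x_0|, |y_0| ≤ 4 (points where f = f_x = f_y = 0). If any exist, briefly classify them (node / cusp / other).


Singular points: {(0, 1)}; classification: cusp.

Compute partial derivatives:
  f_x = -9*x**2.
  f_y = 2*y - 2.
Scan x_0 ∈ {−4, ..., 4}. For each x_0, f_y(x_0, y) is a polynomial in y; find its integer roots y ∈ {−4, ..., 4}, then test f_x and f at those candidates.
  x = -4: f_y(-4, y) = 2*y - 2; vanishes at y ∈ {1}. (-4, 1): f_x = -144 ≠ 0.
  x = -3: f_y(-3, y) = 2*y - 2; vanishes at y ∈ {1}. (-3, 1): f_x = -81 ≠ 0.
  x = -2: f_y(-2, y) = 2*y - 2; vanishes at y ∈ {1}. (-2, 1): f_x = -36 ≠ 0.
  x = -1: f_y(-1, y) = 2*y - 2; vanishes at y ∈ {1}. (-1, 1): f_x = -9 ≠ 0.
  x = 0: f_y(0, y) = 2*y - 2; vanishes at y ∈ {1}. (0, 1): f_x = 0, f = 0 — SINGULAR.
  x = 1: f_y(1, y) = 2*y - 2; vanishes at y ∈ {1}. (1, 1): f_x = -9 ≠ 0.
  x = 2: f_y(2, y) = 2*y - 2; vanishes at y ∈ {1}. (2, 1): f_x = -36 ≠ 0.
  x = 3: f_y(3, y) = 2*y - 2; vanishes at y ∈ {1}. (3, 1): f_x = -81 ≠ 0.
  x = 4: f_y(4, y) = 2*y - 2; vanishes at y ∈ {1}. (4, 1): f_x = -144 ≠ 0.
Only singular point on the grid: (0, 1).
Classify: substitute x = 0 + u, y = 1 + v and expand: f = -3*u**3 + v**2.
No constant or linear terms (consistent with a singular point). Quadratic part: v**2. Cubic part: -3*u**3.
The quadratic part v**2 is a perfect square, so there is a single (double) tangent line v = 0, i.e. y = 1. Restricting the cubic part to that line (v = 0) leaves -3*u**3 ≠ 0, so f is not divisible by v and the branch is v² ≈ 3*u**3 to lowest order — this is a cusp.
Classification: cusp.


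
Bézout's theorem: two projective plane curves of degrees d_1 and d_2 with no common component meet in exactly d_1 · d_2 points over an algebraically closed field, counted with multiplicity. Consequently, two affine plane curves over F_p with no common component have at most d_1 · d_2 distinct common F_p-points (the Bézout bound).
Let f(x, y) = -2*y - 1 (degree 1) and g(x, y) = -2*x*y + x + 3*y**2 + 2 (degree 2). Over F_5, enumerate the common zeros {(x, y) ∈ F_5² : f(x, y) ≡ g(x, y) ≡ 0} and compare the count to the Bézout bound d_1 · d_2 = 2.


Common zeros: {(3, 2)}; count = 1; Bézout bound = 2.

deg(f) = 1, deg(g) = 2, so Bézout bound = 2.
Scan x ∈ F_5. For each x, list the y ∈ F_5 with f(x, y) ≡ 0 and those with g(x, y) ≡ 0 (mod 5); the common zeros in that column are the intersection.
  x = 0: f ≡ 0 at y ∈ {2}; g ≡ 0 at y ∈ {1, 4}; common: ∅.
  x = 1: f ≡ 0 at y ∈ {2}; g ≡ 0 at y ∈ ∅; common: ∅.
  x = 2: f ≡ 0 at y ∈ {2}; g ≡ 0 at y ∈ ∅; common: ∅.
  x = 3: f ≡ 0 at y ∈ {2}; g ≡ 0 at y ∈ {0, 2}; common: {2}.
  x = 4: f ≡ 0 at y ∈ {2}; g ≡ 0 at y ∈ ∅; common: ∅.
Collecting: common zeros = {(3, 2)}, so the count is 1.
Comparison with the Bézout bound: 1 ≤ 2 = deg(f)·deg(g), as expected for curves with no common component (the affine F_5-count falls short of the bound because intersections may lie at infinity, over extension fields, or carry multiplicity).


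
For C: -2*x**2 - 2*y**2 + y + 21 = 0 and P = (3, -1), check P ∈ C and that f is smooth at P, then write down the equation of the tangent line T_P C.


Tangent line at P: -12*x + 5*y + 41 = 0.

Step 1: f(3, -1) = 0, so P lies on C.
Step 2: partial derivatives
  f_x(x, y) = -4*x, f_y(x, y) = 1 - 4*y.
  f_x(P) = -12, f_y(P) = 5 (gradient nonzero, so P is smooth).
Step 3: tangent line at P: -12·(x − 3) + 5·(y − -1) = 0.
Expanding: -12*x + 5*y + 41 = 0.


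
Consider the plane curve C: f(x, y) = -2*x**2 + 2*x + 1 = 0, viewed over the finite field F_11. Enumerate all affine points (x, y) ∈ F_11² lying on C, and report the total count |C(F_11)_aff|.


Affine F_11-points: {(3, 0), (3, 1), (3, 2), (3, 3), (3, 4), (3, 5), (3, 6), (3, 7), (3, 8), (3, 9), (3, 10), (9, 0), (9, 1), (9, 2), (9, 3), (9, 4), (9, 5), (9, 6), (9, 7), (9, 8), (9, 9), (9, 10)}; count = 22.

For each of the 121 pairs (x, y) ∈ F_11², evaluate f(x, y) mod 11. Record the zeros.
  x = 0: [0↦1, 1↦1, 2↦1, 3↦1, 4↦1, 5↦1, 6↦1, 7↦1, 8↦1, 9↦1, 10↦1]  zeros at y ∈ ∅
  x = 1: [0↦1, 1↦1, 2↦1, 3↦1, 4↦1, 5↦1, 6↦1, 7↦1, 8↦1, 9↦1, 10↦1]  zeros at y ∈ ∅
  x = 2: [0↦8, 1↦8, 2↦8, 3↦8, 4↦8, 5↦8, 6↦8, 7↦8, 8↦8, 9↦8, 10↦8]  zeros at y ∈ ∅
  x = 3: [0↦0, 1↦0, 2↦0, 3↦0, 4↦0, 5↦0, 6↦0, 7↦0, 8↦0, 9↦0, 10↦0]  zeros at y ∈ {0, 1, 2, 3, 4, 5, 6, 7, 8, 9, 10}
  x = 4: [0↦10, 1↦10, 2↦10, 3↦10, 4↦10, 5↦10, 6↦10, 7↦10, 8↦10, 9↦10, 10↦10]  zeros at y ∈ ∅
  x = 5: [0↦5, 1↦5, 2↦5, 3↦5, 4↦5, 5↦5, 6↦5, 7↦5, 8↦5, 9↦5, 10↦5]  zeros at y ∈ ∅
  x = 6: [0↦7, 1↦7, 2↦7, 3↦7, 4↦7, 5↦7, 6↦7, 7↦7, 8↦7, 9↦7, 10↦7]  zeros at y ∈ ∅
  x = 7: [0↦5, 1↦5, 2↦5, 3↦5, 4↦5, 5↦5, 6↦5, 7↦5, 8↦5, 9↦5, 10↦5]  zeros at y ∈ ∅
  x = 8: [0↦10, 1↦10, 2↦10, 3↦10, 4↦10, 5↦10, 6↦10, 7↦10, 8↦10, 9↦10, 10↦10]  zeros at y ∈ ∅
  x = 9: [0↦0, 1↦0, 2↦0, 3↦0, 4↦0, 5↦0, 6↦0, 7↦0, 8↦0, 9↦0, 10↦0]  zeros at y ∈ {0, 1, 2, 3, 4, 5, 6, 7, 8, 9, 10}
  x = 10: [0↦8, 1↦8, 2↦8, 3↦8, 4↦8, 5↦8, 6↦8, 7↦8, 8↦8, 9↦8, 10↦8]  zeros at y ∈ ∅
Collecting zeros: affine points = {(3, 0), (3, 1), (3, 2), (3, 3), (3, 4), (3, 5), (3, 6), (3, 7), (3, 8), (3, 9), (3, 10), (9, 0), (9, 1), (9, 2), (9, 3), (9, 4), (9, 5), (9, 6), (9, 7), (9, 8), (9, 9), (9, 10)}.
Total count |C(F_11)_aff| = 22.


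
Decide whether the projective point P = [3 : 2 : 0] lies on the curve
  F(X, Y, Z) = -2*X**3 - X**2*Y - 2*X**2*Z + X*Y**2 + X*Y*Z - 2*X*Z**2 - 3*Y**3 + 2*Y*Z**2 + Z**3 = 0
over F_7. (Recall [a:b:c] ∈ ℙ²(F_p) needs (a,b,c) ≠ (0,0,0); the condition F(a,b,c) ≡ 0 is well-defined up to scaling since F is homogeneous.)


F(3,2,0) ≡ 0 (mod 7); P is on the curve.

Evaluate F(3, 2, 0) term-by-term (mod 7).
  -2*X**3 ↦ -2·27·1·1 = -54
  -X**2*Y ↦ -1·9·2·1 = -18
  -2*X**2*Z ↦ -2·9·1·0 = 0
  X*Y**2 ↦ 1·3·4·1 = 12
  X*Y*Z ↦ 1·3·2·0 = 0
  -2*X*Z**2 ↦ -2·3·1·0 = 0
  -3*Y**3 ↦ -3·1·8·1 = -24
  2*Y*Z**2 ↦ 2·1·2·0 = 0
  Z**3 ↦ 1·1·1·0 = 0
Sum: F(3, 2, 0) = (-54) + (-18) + (0) + (12) + (0) + (0) + (-24) + (0) + (0) = -84.
Reducing mod 7: -84 ≡ 0 (mod 7).
Since F(a, b, c) ≡ 0 (mod 7), P lies on the curve.


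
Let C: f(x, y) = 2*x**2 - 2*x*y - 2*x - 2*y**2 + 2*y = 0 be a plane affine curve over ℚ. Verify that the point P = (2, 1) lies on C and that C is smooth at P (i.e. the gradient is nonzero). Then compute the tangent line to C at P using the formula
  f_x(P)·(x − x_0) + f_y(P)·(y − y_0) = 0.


Tangent line at P: 4*x - 6*y - 2 = 0.

Step 1: f(2, 1) = 0, so P lies on C.
Step 2: partial derivatives
  f_x(x, y) = 4*x - 2*y - 2, f_y(x, y) = -2*x - 4*y + 2.
  f_x(P) = 4, f_y(P) = -6 (gradient nonzero, so P is smooth).
Step 3: tangent line at P: 4·(x − 2) + -6·(y − 1) = 0.
Expanding: 4*x - 6*y - 2 = 0.


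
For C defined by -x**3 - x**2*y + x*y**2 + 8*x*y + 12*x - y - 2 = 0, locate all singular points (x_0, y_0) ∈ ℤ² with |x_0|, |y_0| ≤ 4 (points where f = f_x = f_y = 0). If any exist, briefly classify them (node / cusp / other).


Singular points: {(1, -3)}; classification: cusp.

Compute partial derivatives:
  f_x = -3*x**2 - 2*x*y + y**2 + 8*y + 12.
  f_y = -x**2 + 2*x*y + 8*x - 1.
Scan x_0 ∈ {−4, ..., 4}. For each x_0, f_y(x_0, y) is a polynomial in y; find its integer roots y ∈ {−4, ..., 4}, then test f_x and f at those candidates.
  x = -4: f_y(-4, y) = -8*y - 49; no integer root y with |y| ≤ 4.
  x = -3: f_y(-3, y) = -6*y - 34; no integer root y with |y| ≤ 4.
  x = -2: f_y(-2, y) = -4*y - 21; no integer root y with |y| ≤ 4.
  x = -1: f_y(-1, y) = -2*y - 10; no integer root y with |y| ≤ 4.
  x = 0: f_y(0, y) = -1; no integer root y with |y| ≤ 4.
  x = 1: f_y(1, y) = 2*y + 6; vanishes at y ∈ {-3}. (1, -3): f_x = 0, f = 0 — SINGULAR.
  x = 2: f_y(2, y) = 4*y + 11; no integer root y with |y| ≤ 4.
  x = 3: f_y(3, y) = 6*y + 14; no integer root y with |y| ≤ 4.
  x = 4: f_y(4, y) = 8*y + 15; no integer root y with |y| ≤ 4.
Only singular point on the grid: (1, -3).
Classify: substitute x = 1 + u, y = -3 + v and expand: f = -u**3 - u**2*v + u*v**2 + v**2.
No constant or linear terms (consistent with a singular point). Quadratic part: v**2. Cubic part: -u**3 - u**2*v + u*v**2.
The quadratic part v**2 is a perfect square, so there is a single (double) tangent line v = 0, i.e. y = -3. Restricting the cubic part to that line (v = 0) leaves -u**3 ≠ 0, so f is not divisible by v and the branch is v² ≈ u**3 to lowest order — this is a cusp.
Classification: cusp.


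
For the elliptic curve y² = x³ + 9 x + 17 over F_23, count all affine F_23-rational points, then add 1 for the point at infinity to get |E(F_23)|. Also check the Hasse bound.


Affine points = {(1, 2), (1, 21), (3, 5), (3, 18), (4, 5), (4, 18), (5, 7), (5, 16), (7, 3), (7, 20), (8, 7), (8, 16), (10, 7), (10, 16), (12, 6), (12, 17), (13, 10), (13, 13), (14, 9), (14, 14), (15, 10), (15, 13), (16, 5), (16, 18), (17, 0), (18, 10), (18, 13), (19, 3), (19, 20), (20, 3), (20, 20)}; affine count = 31; |E(F_23)| = 32.

Discriminant check: Δ ∝ 4a³ + 27b² = 4·9³ + 27·17² = 4·729 + 27·289 ≡ 1 (mod 23). Nonzero ⇒ E is nonsingular.
For each x ∈ F_23, compute rhs = x³ + 9·x + 17 mod 23, then count y ∈ F_23 with y² ≡ rhs.
  x = 0: rhs = 17, matching y values: none (0 points).
  x = 1: rhs = 4, matching y values: 2, 21 (2 points).
  x = 2: rhs = 20, matching y values: none (0 points).
  x = 3: rhs = 2, matching y values: 5, 18 (2 points).
  x = 4: rhs = 2, matching y values: 5, 18 (2 points).
  x = 5: rhs = 3, matching y values: 7, 16 (2 points).
  x = 6: rhs = 11, matching y values: none (0 points).
  x = 7: rhs = 9, matching y values: 3, 20 (2 points).
  x = 8: rhs = 3, matching y values: 7, 16 (2 points).
  x = 9: rhs = 22, matching y values: none (0 points).
  x = 10: rhs = 3, matching y values: 7, 16 (2 points).
  x = 11: rhs = 21, matching y values: none (0 points).
  x = 12: rhs = 13, matching y values: 6, 17 (2 points).
  x = 13: rhs = 8, matching y values: 10, 13 (2 points).
  x = 14: rhs = 12, matching y values: 9, 14 (2 points).
  x = 15: rhs = 8, matching y values: 10, 13 (2 points).
  x = 16: rhs = 2, matching y values: 5, 18 (2 points).
  x = 17: rhs = 0, matching y values: 0 (1 points).
  x = 18: rhs = 8, matching y values: 10, 13 (2 points).
  x = 19: rhs = 9, matching y values: 3, 20 (2 points).
  x = 20: rhs = 9, matching y values: 3, 20 (2 points).
  x = 21: rhs = 14, matching y values: none (0 points).
  x = 22: rhs = 7, matching y values: none (0 points).
Total affine count: 31.
Full point count |E(F_23)| = 31 + 1 = 32.
Hasse bound: |32 − (23+1)| = |8| = 8 ≤ 2√23 ≈ 9.5917 ✓.


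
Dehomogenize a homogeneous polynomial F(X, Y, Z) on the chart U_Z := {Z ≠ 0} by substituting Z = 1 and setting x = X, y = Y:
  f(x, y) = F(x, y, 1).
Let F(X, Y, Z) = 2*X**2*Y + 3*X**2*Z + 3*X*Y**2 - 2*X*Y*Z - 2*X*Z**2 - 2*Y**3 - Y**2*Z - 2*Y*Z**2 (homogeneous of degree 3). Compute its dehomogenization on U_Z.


f(x, y) = 2*x**2*y + 3*x**2 + 3*x*y**2 - 2*x*y - 2*x - 2*y**3 - y**2 - 2*y

On U_Z we set Z = 1. Each monomial c·X^i·Y^j·Z^k in F becomes c·x^i·y^j·1^k = c·x^i·y^j.
Substituting Z = 1: F(X, Y, 1) = 2*x**2*y + 3*x**2 + 3*x*y**2 - 2*x*y - 2*x - 2*y**3 - y**2 - 2*y.
Note: deg(f) ≤ deg(F) = 3; strict inequality happens when F is divisible by Z (lost terms).


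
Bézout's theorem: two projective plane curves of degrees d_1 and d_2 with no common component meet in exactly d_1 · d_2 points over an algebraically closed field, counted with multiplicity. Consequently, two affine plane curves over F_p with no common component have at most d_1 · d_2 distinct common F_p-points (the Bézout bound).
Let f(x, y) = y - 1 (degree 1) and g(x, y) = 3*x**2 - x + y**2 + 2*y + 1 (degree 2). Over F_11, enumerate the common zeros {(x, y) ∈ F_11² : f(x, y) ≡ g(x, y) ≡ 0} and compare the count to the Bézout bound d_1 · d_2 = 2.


Common zeros: ∅; count = 0; Bézout bound = 2.

deg(f) = 1, deg(g) = 2, so Bézout bound = 2.
Scan x ∈ F_11. For each x, list the y ∈ F_11 with f(x, y) ≡ 0 and those with g(x, y) ≡ 0 (mod 11); the common zeros in that column are the intersection.
  x = 0: f ≡ 0 at y ∈ {1}; g ≡ 0 at y ∈ {10}; common: ∅.
  x = 1: f ≡ 0 at y ∈ {1}; g ≡ 0 at y ∈ {2, 7}; common: ∅.
  x = 2: f ≡ 0 at y ∈ {1}; g ≡ 0 at y ∈ {0, 9}; common: ∅.
  x = 3: f ≡ 0 at y ∈ {1}; g ≡ 0 at y ∈ {2, 7}; common: ∅.
  x = 4: f ≡ 0 at y ∈ {1}; g ≡ 0 at y ∈ {10}; common: ∅.
  x = 5: f ≡ 0 at y ∈ {1}; g ≡ 0 at y ∈ ∅; common: ∅.
  x = 6: f ≡ 0 at y ∈ {1}; g ≡ 0 at y ∈ ∅; common: ∅.
  x = 7: f ≡ 0 at y ∈ {1}; g ≡ 0 at y ∈ {4, 5}; common: ∅.
  x = 8: f ≡ 0 at y ∈ {1}; g ≡ 0 at y ∈ {4, 5}; common: ∅.
  x = 9: f ≡ 0 at y ∈ {1}; g ≡ 0 at y ∈ ∅; common: ∅.
  x = 10: f ≡ 0 at y ∈ {1}; g ≡ 0 at y ∈ ∅; common: ∅.
Collecting: common zeros = ∅, so the count is 0.
Comparison with the Bézout bound: 0 ≤ 2 = deg(f)·deg(g), as expected for curves with no common component (the affine F_11-count falls short of the bound because intersections may lie at infinity, over extension fields, or carry multiplicity).


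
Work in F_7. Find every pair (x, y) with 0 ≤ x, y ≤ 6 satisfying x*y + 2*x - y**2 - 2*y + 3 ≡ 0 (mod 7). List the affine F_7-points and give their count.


Affine F_7-points: {(0, 1), (0, 4), (1, 3), (2, 0), (3, 2), (3, 6)}; count = 6.

For each of the 49 pairs (x, y) ∈ F_7², evaluate f(x, y) mod 7. Record the zeros.
  x = 0: [0↦3, 1↦0, 2↦2, 3↦2, 4↦0, 5↦3, 6↦4]  zeros at y ∈ {1, 4}
  x = 1: [0↦5, 1↦3, 2↦6, 3↦0, 4↦6, 5↦3, 6↦5]  zeros at y ∈ {3}
  x = 2: [0↦0, 1↦6, 2↦3, 3↦5, 4↦5, 5↦3, 6↦6]  zeros at y ∈ {0}
  x = 3: [0↦2, 1↦2, 2↦0, 3↦3, 4↦4, 5↦3, 6↦0]  zeros at y ∈ {2, 6}
  x = 4: [0↦4, 1↦5, 2↦4, 3↦1, 4↦3, 5↦3, 6↦1]  zeros at y ∈ ∅
  x = 5: [0↦6, 1↦1, 2↦1, 3↦6, 4↦2, 5↦3, 6↦2]  zeros at y ∈ ∅
  x = 6: [0↦1, 1↦4, 2↦5, 3↦4, 4↦1, 5↦3, 6↦3]  zeros at y ∈ ∅
Collecting zeros: affine points = {(0, 1), (0, 4), (1, 3), (2, 0), (3, 2), (3, 6)}.
Total count |C(F_7)_aff| = 6.


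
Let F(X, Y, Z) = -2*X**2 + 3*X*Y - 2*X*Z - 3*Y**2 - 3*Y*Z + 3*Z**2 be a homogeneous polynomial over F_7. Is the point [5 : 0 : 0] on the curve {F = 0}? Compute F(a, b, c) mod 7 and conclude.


F(5,0,0) ≡ 6 (mod 7); P is NOT on the curve.

Evaluate F(5, 0, 0) term-by-term (mod 7).
  -2*X**2 ↦ -2·25·1·1 = -50
  3*X*Y ↦ 3·5·0·1 = 0
  -2*X*Z ↦ -2·5·1·0 = 0
  -3*Y**2 ↦ -3·1·0·1 = 0
  -3*Y*Z ↦ -3·1·0·0 = 0
  3*Z**2 ↦ 3·1·1·0 = 0
Sum: F(5, 0, 0) = (-50) + (0) + (0) + (0) + (0) + (0) = -50.
Reducing mod 7: -50 ≡ 6 (mod 7).
Since F(a, b, c) ≡ 6 ≠ 0 (mod 7), P does NOT lie on the curve.


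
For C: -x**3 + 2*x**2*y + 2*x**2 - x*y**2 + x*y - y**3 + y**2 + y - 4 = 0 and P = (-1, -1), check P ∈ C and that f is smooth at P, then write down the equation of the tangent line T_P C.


Tangent line at P: -5*x - 5*y - 10 = 0.

Step 1: f(-1, -1) = 0, so P lies on C.
Step 2: partial derivatives
  f_x(x, y) = -3*x**2 + 4*x*y + 4*x - y**2 + y, f_y(x, y) = 2*x**2 - 2*x*y + x - 3*y**2 + 2*y + 1.
  f_x(P) = -5, f_y(P) = -5 (gradient nonzero, so P is smooth).
Step 3: tangent line at P: -5·(x − -1) + -5·(y − -1) = 0.
Expanding: -5*x - 5*y - 10 = 0.


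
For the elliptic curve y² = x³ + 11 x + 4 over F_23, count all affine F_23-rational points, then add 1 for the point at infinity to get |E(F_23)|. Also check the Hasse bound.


Affine points = {(0, 2), (0, 21), (1, 4), (1, 19), (3, 8), (3, 15), (5, 0), (8, 11), (8, 12), (9, 2), (9, 21), (12, 1), (12, 22), (14, 2), (14, 21), (15, 5), (15, 18), (18, 10), (18, 13), (20, 6), (20, 17)}; affine count = 21; |E(F_23)| = 22.

Discriminant check: Δ ∝ 4a³ + 27b² = 4·11³ + 27·4² = 4·1331 + 27·16 ≡ 6 (mod 23). Nonzero ⇒ E is nonsingular.
For each x ∈ F_23, compute rhs = x³ + 11·x + 4 mod 23, then count y ∈ F_23 with y² ≡ rhs.
  x = 0: rhs = 4, matching y values: 2, 21 (2 points).
  x = 1: rhs = 16, matching y values: 4, 19 (2 points).
  x = 2: rhs = 11, matching y values: none (0 points).
  x = 3: rhs = 18, matching y values: 8, 15 (2 points).
  x = 4: rhs = 20, matching y values: none (0 points).
  x = 5: rhs = 0, matching y values: 0 (1 points).
  x = 6: rhs = 10, matching y values: none (0 points).
  x = 7: rhs = 10, matching y values: none (0 points).
  x = 8: rhs = 6, matching y values: 11, 12 (2 points).
  x = 9: rhs = 4, matching y values: 2, 21 (2 points).
  x = 10: rhs = 10, matching y values: none (0 points).
  x = 11: rhs = 7, matching y values: none (0 points).
  x = 12: rhs = 1, matching y values: 1, 22 (2 points).
  x = 13: rhs = 21, matching y values: none (0 points).
  x = 14: rhs = 4, matching y values: 2, 21 (2 points).
  x = 15: rhs = 2, matching y values: 5, 18 (2 points).
  x = 16: rhs = 21, matching y values: none (0 points).
  x = 17: rhs = 21, matching y values: none (0 points).
  x = 18: rhs = 8, matching y values: 10, 13 (2 points).
  x = 19: rhs = 11, matching y values: none (0 points).
  x = 20: rhs = 13, matching y values: 6, 17 (2 points).
  x = 21: rhs = 20, matching y values: none (0 points).
  x = 22: rhs = 15, matching y values: none (0 points).
Total affine count: 21.
Full point count |E(F_23)| = 21 + 1 = 22.
Hasse bound: |22 − (23+1)| = |-2| = 2 ≤ 2√23 ≈ 9.5917 ✓.


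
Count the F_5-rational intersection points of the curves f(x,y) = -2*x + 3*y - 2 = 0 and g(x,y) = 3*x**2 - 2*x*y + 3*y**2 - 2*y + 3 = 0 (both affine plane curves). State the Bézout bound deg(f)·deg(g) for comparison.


Common zeros: {(2, 2), (3, 1)}; count = 2; Bézout bound = 2.

deg(f) = 1, deg(g) = 2, so Bézout bound = 2.
Scan x ∈ F_5. For each x, list the y ∈ F_5 with f(x, y) ≡ 0 and those with g(x, y) ≡ 0 (mod 5); the common zeros in that column are the intersection.
  x = 0: f ≡ 0 at y ∈ {4}; g ≡ 0 at y ∈ ∅; common: ∅.
  x = 1: f ≡ 0 at y ∈ {3}; g ≡ 0 at y ∈ {1, 2}; common: ∅.
  x = 2: f ≡ 0 at y ∈ {2}; g ≡ 0 at y ∈ {0, 2}; common: {2}.
  x = 3: f ≡ 0 at y ∈ {1}; g ≡ 0 at y ∈ {0, 1}; common: {1}.
  x = 4: f ≡ 0 at y ∈ {0}; g ≡ 0 at y ∈ ∅; common: ∅.
Collecting: common zeros = {(2, 2), (3, 1)}, so the count is 2.
Comparison with the Bézout bound: 2 ≤ 2 = deg(f)·deg(g), as expected for curves with no common component (the bound is attained).


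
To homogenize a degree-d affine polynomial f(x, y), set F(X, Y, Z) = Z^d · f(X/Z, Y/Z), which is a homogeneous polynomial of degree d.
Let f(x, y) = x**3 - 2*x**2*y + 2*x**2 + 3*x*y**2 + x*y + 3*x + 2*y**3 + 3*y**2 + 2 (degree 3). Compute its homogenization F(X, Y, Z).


F(X, Y, Z) = X**3 - 2*X**2*Y + 2*X**2*Z + 3*X*Y**2 + X*Y*Z + 3*X*Z**2 + 2*Y**3 + 3*Y**2*Z + 2*Z**3

deg(f) = 3.
Substitute x = X/Z, y = Y/Z into f, then multiply by Z^3.
  monomial 1·x^3·y^0 ↦ 1·X^3·Y^0·Z^0.
  monomial -2·x^2·y^1 ↦ -2·X^2·Y^1·Z^0.
  monomial 2·x^2·y^0 ↦ 2·X^2·Y^0·Z^1.
  monomial 3·x^1·y^2 ↦ 3·X^1·Y^2·Z^0.
  monomial 1·x^1·y^1 ↦ 1·X^1·Y^1·Z^1.
  monomial 3·x^1·y^0 ↦ 3·X^1·Y^0·Z^2.
  monomial 2·x^0·y^3 ↦ 2·X^0·Y^3·Z^0.
  monomial 3·x^0·y^2 ↦ 3·X^0·Y^2·Z^1.
  monomial 2·x^0·y^0 ↦ 2·X^0·Y^0·Z^3.
Collecting: F(X, Y, Z) = X**3 - 2*X**2*Y + 2*X**2*Z + 3*X*Y**2 + X*Y*Z + 3*X*Z**2 + 2*Y**3 + 3*Y**2*Z + 2*Z**3.


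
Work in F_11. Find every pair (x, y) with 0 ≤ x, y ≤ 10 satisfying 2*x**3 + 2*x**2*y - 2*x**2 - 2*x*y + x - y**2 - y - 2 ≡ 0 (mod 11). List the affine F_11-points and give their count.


Affine F_11-points: {(0, 4), (0, 6), (3, 2), (3, 9), (5, 8), (5, 9), (6, 6), (6, 9), (8, 0), (8, 1), (9, 4), (9, 7), (10, 4), (10, 10)}; count = 14.

For each of the 121 pairs (x, y) ∈ F_11², evaluate f(x, y) mod 11. Record the zeros.
  x = 0: [0↦9, 1↦7, 2↦3, 3↦8, 4↦0, 5↦1, 6↦0, 7↦8, 8↦3, 9↦7, 10↦9]  zeros at y ∈ {4, 6}
  x = 1: [0↦10, 1↦8, 2↦4, 3↦9, 4↦1, 5↦2, 6↦1, 7↦9, 8↦4, 9↦8, 10↦10]  zeros at y ∈ ∅
  x = 2: [0↦8, 1↦10, 2↦10, 3↦8, 4↦4, 5↦9, 6↦1, 7↦2, 8↦1, 9↦9, 10↦4]  zeros at y ∈ ∅
  x = 3: [0↦4, 1↦3, 2↦0, 3↦6, 4↦10, 5↦1, 6↦1, 7↦10, 8↦6, 9↦0, 10↦3]  zeros at y ∈ {2, 9}
  x = 4: [0↦10, 1↦10, 2↦8, 3↦4, 4↦9, 5↦1, 6↦2, 7↦1, 8↦9, 9↦4, 10↦8]  zeros at y ∈ ∅
  x = 5: [0↦5, 1↦10, 2↦2, 3↦3, 4↦2, 5↦10, 6↦5, 7↦9, 8↦0, 9↦0, 10↦9]  zeros at y ∈ {8, 9}
  x = 6: [0↦1, 1↦4, 2↦5, 3↦4, 4↦1, 5↦7, 6↦0, 7↦2, 8↦2, 9↦0, 10↦7]  zeros at y ∈ {6, 9}
  x = 7: [0↦10, 1↦4, 2↦7, 3↦8, 4↦7, 5↦4, 6↦10, 7↦3, 8↦5, 9↦5, 10↦3]  zeros at y ∈ ∅
  x = 8: [0↦0, 1↦0, 2↦9, 3↦5, 4↦10, 5↦2, 6↦3, 7↦2, 8↦10, 9↦5, 10↦9]  zeros at y ∈ {0, 1}
  x = 9: [0↦5, 1↦4, 2↦1, 3↦7, 4↦0, 5↦2, 6↦2, 7↦0, 8↦7, 9↦1, 10↦4]  zeros at y ∈ {4, 7}
  x = 10: [0↦4, 1↦6, 2↦6, 3↦4, 4↦0, 5↦5, 6↦8, 7↦9, 8↦8, 9↦5, 10↦0]  zeros at y ∈ {4, 10}
Collecting zeros: affine points = {(0, 4), (0, 6), (3, 2), (3, 9), (5, 8), (5, 9), (6, 6), (6, 9), (8, 0), (8, 1), (9, 4), (9, 7), (10, 4), (10, 10)}.
Total count |C(F_11)_aff| = 14.


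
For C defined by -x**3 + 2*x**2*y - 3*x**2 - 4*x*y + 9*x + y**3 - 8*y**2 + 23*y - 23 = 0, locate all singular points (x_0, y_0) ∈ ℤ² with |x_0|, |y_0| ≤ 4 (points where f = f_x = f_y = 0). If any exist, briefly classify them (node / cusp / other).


Singular points: {(1, 3)}; classification: cusp.

Compute partial derivatives:
  f_x = -3*x**2 + 4*x*y - 6*x - 4*y + 9.
  f_y = 2*x**2 - 4*x + 3*y**2 - 16*y + 23.
Scan x_0 ∈ {−4, ..., 4}. For each x_0, f_y(x_0, y) is a polynomial in y; find its integer roots y ∈ {−4, ..., 4}, then test f_x and f at those candidates.
  x = -4: f_y(-4, y) = 3*y**2 - 16*y + 71; no integer root y with |y| ≤ 4.
  x = -3: f_y(-3, y) = 3*y**2 - 16*y + 53; no integer root y with |y| ≤ 4.
  x = -2: f_y(-2, y) = 3*y**2 - 16*y + 39; no integer root y with |y| ≤ 4.
  x = -1: f_y(-1, y) = 3*y**2 - 16*y + 29; no integer root y with |y| ≤ 4.
  x = 0: f_y(0, y) = 3*y**2 - 16*y + 23; no integer root y with |y| ≤ 4.
  x = 1: f_y(1, y) = 3*y**2 - 16*y + 21; vanishes at y ∈ {3}. (1, 3): f_x = 0, f = 0 — SINGULAR.
  x = 2: f_y(2, y) = 3*y**2 - 16*y + 23; no integer root y with |y| ≤ 4.
  x = 3: f_y(3, y) = 3*y**2 - 16*y + 29; no integer root y with |y| ≤ 4.
  x = 4: f_y(4, y) = 3*y**2 - 16*y + 39; no integer root y with |y| ≤ 4.
Only singular point on the grid: (1, 3).
Classify: substitute x = 1 + u, y = 3 + v and expand: f = -u**3 + 2*u**2*v + v**3 + v**2.
No constant or linear terms (consistent with a singular point). Quadratic part: v**2. Cubic part: -u**3 + 2*u**2*v + v**3.
The quadratic part v**2 is a perfect square, so there is a single (double) tangent line v = 0, i.e. y = 3. Restricting the cubic part to that line (v = 0) leaves -u**3 ≠ 0, so f is not divisible by v and the branch is v² ≈ u**3 to lowest order — this is a cusp.
Classification: cusp.
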